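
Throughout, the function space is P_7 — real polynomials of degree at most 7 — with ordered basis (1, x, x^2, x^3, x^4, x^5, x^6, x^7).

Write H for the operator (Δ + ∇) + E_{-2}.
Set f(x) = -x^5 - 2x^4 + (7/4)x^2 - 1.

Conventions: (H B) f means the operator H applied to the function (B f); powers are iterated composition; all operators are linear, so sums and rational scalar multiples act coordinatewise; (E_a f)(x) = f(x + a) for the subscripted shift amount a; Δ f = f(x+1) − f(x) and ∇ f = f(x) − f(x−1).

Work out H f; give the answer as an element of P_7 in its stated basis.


g(x) = -x^5 - 2x^4 - 40x^3 + (55/4)x^2 - 32x + 4

Δ f = -5x^4 - 18x^3 - 22x^2 - (19/2)x - 5/4
∇ f = -5x^4 + 2x^3 + 2x^2 + (1/2)x - 3/4
(Δ + ∇) f = -10x^4 - 16x^3 - 20x^2 - 9x - 2
E_{-2} f = -x^5 + 8x^4 - 24x^3 + (135/4)x^2 - 23x + 6
((Δ + ∇) + E_{-2}) f = -x^5 - 2x^4 - 40x^3 + (55/4)x^2 - 32x + 4


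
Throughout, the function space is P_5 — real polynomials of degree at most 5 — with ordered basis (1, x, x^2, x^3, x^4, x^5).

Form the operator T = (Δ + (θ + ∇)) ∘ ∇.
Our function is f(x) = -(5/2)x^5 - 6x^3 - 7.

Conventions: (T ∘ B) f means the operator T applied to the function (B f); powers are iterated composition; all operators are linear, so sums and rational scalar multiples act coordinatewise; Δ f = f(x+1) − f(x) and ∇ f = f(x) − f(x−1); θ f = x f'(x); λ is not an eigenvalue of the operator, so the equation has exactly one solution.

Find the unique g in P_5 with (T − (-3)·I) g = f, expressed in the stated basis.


g(x) = -(5/6)x^5 + (50/9)x^4 - (193/9)x^3 + (86/9)x^2 + (695/6)x - 2590/27

write g with unknown coordinates in the stated basis and equate coefficients in (T − (-3)·I) g = f
solving from the highest basis element down gives g = -(5/6)x^5 + (50/9)x^4 - (193/9)x^3 + (86/9)x^2 + (695/6)x - 2590/27
check: T g = -(50/3)x^4 + (175/3)x^3 - (86/3)x^2 - (695/2)x + 2527/9
so T g − (-3)·g = -(5/2)x^5 - 6x^3 - 7 = f ✓


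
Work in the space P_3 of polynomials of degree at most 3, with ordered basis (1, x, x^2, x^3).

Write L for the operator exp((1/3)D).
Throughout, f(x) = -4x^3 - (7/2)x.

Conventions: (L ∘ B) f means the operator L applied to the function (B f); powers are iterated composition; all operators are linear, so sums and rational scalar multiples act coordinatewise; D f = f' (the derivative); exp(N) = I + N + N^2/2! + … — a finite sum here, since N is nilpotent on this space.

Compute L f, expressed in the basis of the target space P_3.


the result is g(x) = -4x^3 - 4x^2 - (29/6)x - 71/54

order-1 term: -4x^2 - 7/6
order-2 term: -(4/3)x
order-3 term: -4/27
the series for exp((1/3)D) f terminates at order 3
exp((1/3)D) f = -4x^3 - 4x^2 - (29/6)x - 71/54


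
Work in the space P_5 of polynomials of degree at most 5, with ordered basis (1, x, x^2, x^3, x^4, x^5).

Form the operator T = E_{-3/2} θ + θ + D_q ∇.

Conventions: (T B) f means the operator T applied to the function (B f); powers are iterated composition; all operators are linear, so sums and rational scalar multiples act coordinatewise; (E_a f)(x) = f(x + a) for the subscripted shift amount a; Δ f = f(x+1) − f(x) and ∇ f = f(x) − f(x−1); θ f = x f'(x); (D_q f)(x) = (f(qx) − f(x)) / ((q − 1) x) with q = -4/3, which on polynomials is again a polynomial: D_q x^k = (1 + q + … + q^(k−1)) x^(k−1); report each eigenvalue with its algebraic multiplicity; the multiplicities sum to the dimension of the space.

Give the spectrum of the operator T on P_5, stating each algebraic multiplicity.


image of 1: 0
image of x: 2x - 3/2
image of x^2: 4x^2 - 6x + 13/2
image of x^3: 6x^3 - (27/2)x^2 + (77/4)x - 105/8
image of x^4: 8x^4 - 24x^3 + (538/9)x^2 - 52x + 97/4
image of x^5: 10x^5 - (75/2)x^4 + (5825/54)x^3 - (6595/36)x^2 + (5915/48)x - 1375/32
the matrix is upper triangular; its diagonal is (0, 2, 4, 6, 8, 10)
for a triangular matrix the eigenvalues are the diagonal entries, with algebraic multiplicity their repetition count

λ = 0 (multiplicity 1), λ = 2 (multiplicity 1), λ = 4 (multiplicity 1), λ = 6 (multiplicity 1), λ = 8 (multiplicity 1), λ = 10 (multiplicity 1)


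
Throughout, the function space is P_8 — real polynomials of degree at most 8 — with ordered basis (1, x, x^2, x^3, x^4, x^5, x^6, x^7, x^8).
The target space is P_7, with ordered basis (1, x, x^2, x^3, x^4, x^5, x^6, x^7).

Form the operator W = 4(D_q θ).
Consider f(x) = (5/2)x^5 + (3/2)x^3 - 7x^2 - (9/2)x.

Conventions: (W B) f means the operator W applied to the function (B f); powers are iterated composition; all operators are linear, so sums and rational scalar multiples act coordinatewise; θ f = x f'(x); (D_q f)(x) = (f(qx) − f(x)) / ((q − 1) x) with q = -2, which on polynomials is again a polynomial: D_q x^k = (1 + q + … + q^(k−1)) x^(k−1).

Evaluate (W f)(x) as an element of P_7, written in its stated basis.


g(x) = 550x^4 + 54x^2 + 56x - 18

θ f = (25/2)x^5 + (9/2)x^3 - 14x^2 - (9/2)x
D_q θ f = (275/2)x^4 + (27/2)x^2 + 14x - 9/2
(4(D_q θ)) f = 550x^4 + 54x^2 + 56x - 18


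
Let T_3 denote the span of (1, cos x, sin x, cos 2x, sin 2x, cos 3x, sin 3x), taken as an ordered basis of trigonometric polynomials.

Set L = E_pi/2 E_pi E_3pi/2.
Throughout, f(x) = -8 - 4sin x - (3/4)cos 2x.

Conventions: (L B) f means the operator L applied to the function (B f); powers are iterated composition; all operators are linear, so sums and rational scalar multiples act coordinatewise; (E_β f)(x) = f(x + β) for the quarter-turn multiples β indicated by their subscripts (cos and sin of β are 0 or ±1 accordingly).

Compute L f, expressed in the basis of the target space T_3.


the result is g(x) = -8 + 4sin x - (3/4)cos 2x

E_3pi/2 f = -8 + 4cos x + (3/4)cos 2x
E_pi E_3pi/2 f = -8 - 4cos x + (3/4)cos 2x
E_pi/2 E_pi E_3pi/2 f = -8 + 4sin x - (3/4)cos 2x


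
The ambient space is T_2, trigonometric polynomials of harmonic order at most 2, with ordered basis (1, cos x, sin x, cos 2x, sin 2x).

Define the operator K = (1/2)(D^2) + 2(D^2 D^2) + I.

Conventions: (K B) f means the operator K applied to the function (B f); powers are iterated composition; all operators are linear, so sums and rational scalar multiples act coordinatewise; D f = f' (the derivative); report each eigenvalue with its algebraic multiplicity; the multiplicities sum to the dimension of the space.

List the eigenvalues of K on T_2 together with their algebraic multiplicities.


λ = 1 (multiplicity 1), λ = 5/2 (multiplicity 2), λ = 31 (multiplicity 2)

image of 1: 1
image of cos x: (5/2)cos x
image of sin x: (5/2)sin x
image of cos 2x: 31cos 2x
image of sin 2x: 31sin 2x
the matrix is diagonal; its diagonal is (1, 5/2, 5/2, 31, 31)
for a triangular matrix the eigenvalues are the diagonal entries, with algebraic multiplicity their repetition count


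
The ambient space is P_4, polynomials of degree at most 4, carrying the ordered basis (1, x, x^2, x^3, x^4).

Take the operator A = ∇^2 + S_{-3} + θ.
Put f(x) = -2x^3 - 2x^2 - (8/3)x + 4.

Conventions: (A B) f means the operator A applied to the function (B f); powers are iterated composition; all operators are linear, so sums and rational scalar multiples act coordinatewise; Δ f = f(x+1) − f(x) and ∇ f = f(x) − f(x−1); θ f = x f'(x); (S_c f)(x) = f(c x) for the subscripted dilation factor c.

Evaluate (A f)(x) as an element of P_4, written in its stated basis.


the image equals g(x) = 48x^3 - 22x^2 - (20/3)x + 12

∇ f = -6x^2 + 2x - 8/3
∇ ∇ f = -12x + 8
S_{-3} f = 54x^3 - 18x^2 + 8x + 4
θ f = -6x^3 - 4x^2 - (8/3)x
(∇^2 + S_{-3} + θ) f = 48x^3 - 22x^2 - (20/3)x + 12


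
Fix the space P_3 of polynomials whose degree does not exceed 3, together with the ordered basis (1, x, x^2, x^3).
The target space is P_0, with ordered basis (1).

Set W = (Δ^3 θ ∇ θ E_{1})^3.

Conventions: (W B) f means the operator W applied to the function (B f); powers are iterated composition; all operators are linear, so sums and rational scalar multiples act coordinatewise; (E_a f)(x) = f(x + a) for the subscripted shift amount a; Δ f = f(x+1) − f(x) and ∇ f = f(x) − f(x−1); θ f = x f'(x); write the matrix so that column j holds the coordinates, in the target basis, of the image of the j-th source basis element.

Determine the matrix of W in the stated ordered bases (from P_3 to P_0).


image of 1: 0
image of x: 0
image of x^2: 0
image of x^3: 0
each image's coordinates form column j of the matrix

the matrix is [[0, 0, 0, 0]] (rows listed top to bottom)


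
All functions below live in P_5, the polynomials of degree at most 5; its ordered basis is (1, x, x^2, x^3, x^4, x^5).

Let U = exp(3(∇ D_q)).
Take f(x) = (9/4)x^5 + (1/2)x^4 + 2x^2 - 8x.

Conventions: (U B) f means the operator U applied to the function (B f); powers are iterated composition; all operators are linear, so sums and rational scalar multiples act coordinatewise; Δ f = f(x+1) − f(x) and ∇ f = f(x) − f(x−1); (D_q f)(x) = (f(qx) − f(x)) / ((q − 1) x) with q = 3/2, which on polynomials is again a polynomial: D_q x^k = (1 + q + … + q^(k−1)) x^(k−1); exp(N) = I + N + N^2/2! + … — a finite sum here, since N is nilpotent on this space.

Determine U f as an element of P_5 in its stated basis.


order-1 term: (5697/16)x^3 - (15921/32)x^2 + (639/2)x - 3957/64
order-2 term: (324729/64)x - 70443/16
the series for exp(3(∇ D_q)) f terminates at order 2
exp(3(∇ D_q)) f = (9/4)x^5 + (1/2)x^4 + (5697/16)x^3 - (15857/32)x^2 + (344665/64)x - 285729/64

the image equals g(x) = (9/4)x^5 + (1/2)x^4 + (5697/16)x^3 - (15857/32)x^2 + (344665/64)x - 285729/64


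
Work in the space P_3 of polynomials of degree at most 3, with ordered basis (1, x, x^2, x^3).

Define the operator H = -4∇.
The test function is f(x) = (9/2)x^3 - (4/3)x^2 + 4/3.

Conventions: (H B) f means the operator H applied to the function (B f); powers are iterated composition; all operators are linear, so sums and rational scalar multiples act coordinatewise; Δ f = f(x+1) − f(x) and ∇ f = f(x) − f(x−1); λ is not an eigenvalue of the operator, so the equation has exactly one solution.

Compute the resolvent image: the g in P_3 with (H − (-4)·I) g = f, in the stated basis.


write g with unknown coordinates in the stated basis and equate coefficients in (H − (-4)·I) g = f
solving from the highest basis element down gives g = (9/8)x^3 + (73/24)x^2 + (65/24)x + 9/8
check: H g = -(27/2)x^2 - (65/6)x - 19/6
so H g − (-4)·g = (9/2)x^3 - (4/3)x^2 + 4/3 = f ✓

the image equals g(x) = (9/8)x^3 + (73/24)x^2 + (65/24)x + 9/8


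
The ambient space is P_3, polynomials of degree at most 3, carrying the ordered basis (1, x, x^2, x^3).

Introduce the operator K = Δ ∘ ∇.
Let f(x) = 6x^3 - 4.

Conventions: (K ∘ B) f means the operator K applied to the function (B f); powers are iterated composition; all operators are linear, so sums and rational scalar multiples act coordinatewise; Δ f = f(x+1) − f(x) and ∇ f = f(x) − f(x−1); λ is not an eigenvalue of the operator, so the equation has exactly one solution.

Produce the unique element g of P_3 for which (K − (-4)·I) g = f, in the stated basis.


write g with unknown coordinates in the stated basis and equate coefficients in (K − (-4)·I) g = f
solving from the highest basis element down gives g = (3/2)x^3 - (9/4)x - 1
check: K g = 9x
so K g − (-4)·g = 6x^3 - 4 = f ✓

g(x) = (3/2)x^3 - (9/4)x - 1


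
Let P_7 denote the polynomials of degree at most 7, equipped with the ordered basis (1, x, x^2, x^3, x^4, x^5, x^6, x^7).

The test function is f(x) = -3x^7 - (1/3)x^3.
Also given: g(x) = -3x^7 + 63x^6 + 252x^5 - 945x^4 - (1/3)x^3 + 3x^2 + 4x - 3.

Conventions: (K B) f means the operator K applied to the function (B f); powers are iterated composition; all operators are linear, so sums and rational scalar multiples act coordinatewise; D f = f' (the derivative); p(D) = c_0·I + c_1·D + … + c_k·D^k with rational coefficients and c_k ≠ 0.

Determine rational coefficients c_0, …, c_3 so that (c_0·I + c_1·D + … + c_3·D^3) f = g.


c_0 = 1, c_1 = -3, c_2 = -2, c_3 = 3/2

D^0 f = -3x^7 - (1/3)x^3
D^1 f = -21x^6 - x^2
D^2 f = -126x^5 - 2x
D^3 f = -630x^4 - 2
matching coefficients of g against c_0 f + c_1 Df + … from the top degree down determines the c_i
solution: c_0 = 1, c_1 = -3, c_2 = -2, c_3 = 3/2


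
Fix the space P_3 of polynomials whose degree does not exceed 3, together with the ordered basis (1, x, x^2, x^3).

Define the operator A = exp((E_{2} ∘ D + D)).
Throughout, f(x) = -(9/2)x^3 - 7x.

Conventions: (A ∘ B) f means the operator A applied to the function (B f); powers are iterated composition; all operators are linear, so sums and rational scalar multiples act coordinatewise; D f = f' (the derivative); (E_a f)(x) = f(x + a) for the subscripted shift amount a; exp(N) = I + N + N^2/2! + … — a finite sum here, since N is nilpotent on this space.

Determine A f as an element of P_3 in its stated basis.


order-1 term: -27x^2 - 54x - 68
order-2 term: -54x - 108
order-3 term: -36
the series for exp((E_{2} ∘ D + D)) f terminates at order 3
exp((E_{2} ∘ D + D)) f = -(9/2)x^3 - 27x^2 - 115x - 212

g(x) = -(9/2)x^3 - 27x^2 - 115x - 212


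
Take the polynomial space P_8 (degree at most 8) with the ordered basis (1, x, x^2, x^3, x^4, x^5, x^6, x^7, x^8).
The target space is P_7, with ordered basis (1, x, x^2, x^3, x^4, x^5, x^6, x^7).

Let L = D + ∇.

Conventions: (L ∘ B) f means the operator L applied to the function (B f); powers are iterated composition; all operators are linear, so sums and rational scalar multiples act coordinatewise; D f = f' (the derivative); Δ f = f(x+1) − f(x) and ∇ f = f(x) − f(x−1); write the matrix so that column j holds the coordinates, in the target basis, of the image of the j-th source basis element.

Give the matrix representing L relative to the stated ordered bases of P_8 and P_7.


the matrix is [[0, 2, -1, 1, -1, 1, -1, 1, -1]; [0, 0, 4, -3, 4, -5, 6, -7, 8]; [0, 0, 0, 6, -6, 10, -15, 21, -28]; [0, 0, 0, 0, 8, -10, 20, -35, 56]; [0, 0, 0, 0, 0, 10, -15, 35, -70]; [0, 0, 0, 0, 0, 0, 12, -21, 56]; [0, 0, 0, 0, 0, 0, 0, 14, -28]; [0, 0, 0, 0, 0, 0, 0, 0, 16]] (rows listed top to bottom)

image of 1: 0
image of x: 2
image of x^2: 4x - 1
image of x^3: 6x^2 - 3x + 1
image of x^4: 8x^3 - 6x^2 + 4x - 1
image of x^5: 10x^4 - 10x^3 + 10x^2 - 5x + 1
image of x^6: 12x^5 - 15x^4 + 20x^3 - 15x^2 + 6x - 1
image of x^7: 14x^6 - 21x^5 + 35x^4 - 35x^3 + 21x^2 - 7x + 1
image of x^8: 16x^7 - 28x^6 + 56x^5 - 70x^4 + 56x^3 - 28x^2 + 8x - 1
each image's coordinates form column j of the matrix


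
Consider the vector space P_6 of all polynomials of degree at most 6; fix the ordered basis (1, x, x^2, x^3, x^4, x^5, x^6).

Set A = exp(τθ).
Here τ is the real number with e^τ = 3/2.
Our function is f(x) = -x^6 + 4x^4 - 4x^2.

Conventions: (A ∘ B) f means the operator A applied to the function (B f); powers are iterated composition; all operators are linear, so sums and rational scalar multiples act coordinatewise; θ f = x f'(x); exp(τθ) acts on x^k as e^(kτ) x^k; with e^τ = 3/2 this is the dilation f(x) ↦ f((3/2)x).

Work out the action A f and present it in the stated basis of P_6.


exp(τθ) x^k = e^(kτ) x^k; with e^τ = 3/2 this sends x^k to (3/2)^k x^k
x^2 ↦ 9/4 x^2
x^4 ↦ 81/16 x^4
x^6 ↦ 729/64 x^6
applying this coordinatewise to f: exp(τθ) f = -(729/64)x^6 + (81/4)x^4 - 9x^2

the result is g(x) = -(729/64)x^6 + (81/4)x^4 - 9x^2


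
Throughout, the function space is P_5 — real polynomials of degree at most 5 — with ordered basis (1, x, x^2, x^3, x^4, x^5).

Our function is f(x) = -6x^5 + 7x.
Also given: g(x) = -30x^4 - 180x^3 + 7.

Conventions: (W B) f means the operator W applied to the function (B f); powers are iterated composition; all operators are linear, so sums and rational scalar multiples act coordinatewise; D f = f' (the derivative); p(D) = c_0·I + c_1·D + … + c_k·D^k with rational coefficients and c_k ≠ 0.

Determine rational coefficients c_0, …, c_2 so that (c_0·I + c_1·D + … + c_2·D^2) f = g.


p(D) = D + (3/2)·D^2, i.e. c_0 = 0, c_1 = 1, c_2 = 3/2

D^0 f = -6x^5 + 7x
D^1 f = -30x^4 + 7
D^2 f = -120x^3
matching coefficients of g against c_0 f + c_1 Df + … from the top degree down determines the c_i
solution: c_0 = 0, c_1 = 1, c_2 = 3/2


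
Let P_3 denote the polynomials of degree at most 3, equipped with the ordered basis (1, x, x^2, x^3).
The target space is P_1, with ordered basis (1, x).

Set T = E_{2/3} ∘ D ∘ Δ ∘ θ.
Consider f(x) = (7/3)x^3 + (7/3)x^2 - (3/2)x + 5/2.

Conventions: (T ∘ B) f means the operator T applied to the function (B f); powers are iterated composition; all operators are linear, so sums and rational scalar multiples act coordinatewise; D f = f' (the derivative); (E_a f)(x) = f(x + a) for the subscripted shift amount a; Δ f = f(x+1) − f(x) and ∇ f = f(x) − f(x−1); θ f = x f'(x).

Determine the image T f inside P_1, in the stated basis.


g(x) = 42x + 175/3

θ f = 7x^3 + (14/3)x^2 - (3/2)x
Δ θ f = 21x^2 + (91/3)x + 61/6
D (Δ ∘ θ) f = 42x + 91/3
E_{2/3} D (Δ ∘ θ) f = 42x + 175/3


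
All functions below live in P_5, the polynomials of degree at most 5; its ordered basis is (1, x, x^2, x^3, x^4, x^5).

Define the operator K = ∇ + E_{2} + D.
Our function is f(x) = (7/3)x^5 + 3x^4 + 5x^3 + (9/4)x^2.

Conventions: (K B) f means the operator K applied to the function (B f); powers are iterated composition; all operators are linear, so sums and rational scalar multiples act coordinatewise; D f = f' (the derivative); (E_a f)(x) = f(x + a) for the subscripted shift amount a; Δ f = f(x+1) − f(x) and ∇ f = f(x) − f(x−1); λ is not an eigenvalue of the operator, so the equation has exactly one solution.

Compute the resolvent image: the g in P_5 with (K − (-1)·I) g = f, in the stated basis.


write g with unknown coordinates in the stated basis and equate coefficients in (K − (-1)·I) g = f
solving from the highest basis element down gives g = (7/6)x^5 - (61/6)x^4 + (199/3)x^3 - (2863/8)x^2 + (5089/4)x - 35987/16
check: K g = (7/6)x^5 + (79/6)x^4 - (184/3)x^3 + (2881/8)x^2 - (5089/4)x + 35987/16
so K g − (-1)·g = (7/3)x^5 + 3x^4 + 5x^3 + (9/4)x^2 = f ✓

the result is g(x) = (7/6)x^5 - (61/6)x^4 + (199/3)x^3 - (2863/8)x^2 + (5089/4)x - 35987/16


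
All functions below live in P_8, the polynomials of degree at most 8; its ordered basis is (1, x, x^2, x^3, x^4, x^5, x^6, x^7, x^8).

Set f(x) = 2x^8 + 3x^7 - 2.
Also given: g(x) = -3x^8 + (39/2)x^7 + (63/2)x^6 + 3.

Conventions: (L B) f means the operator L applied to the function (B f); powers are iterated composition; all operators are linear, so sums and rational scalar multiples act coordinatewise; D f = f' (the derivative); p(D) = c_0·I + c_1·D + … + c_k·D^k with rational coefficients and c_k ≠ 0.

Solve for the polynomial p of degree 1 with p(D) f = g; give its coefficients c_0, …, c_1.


c_0 = -3/2, c_1 = 3/2

D^0 f = 2x^8 + 3x^7 - 2
D^1 f = 16x^7 + 21x^6
matching coefficients of g against c_0 f + c_1 Df + … from the top degree down determines the c_i
solution: c_0 = -3/2, c_1 = 3/2


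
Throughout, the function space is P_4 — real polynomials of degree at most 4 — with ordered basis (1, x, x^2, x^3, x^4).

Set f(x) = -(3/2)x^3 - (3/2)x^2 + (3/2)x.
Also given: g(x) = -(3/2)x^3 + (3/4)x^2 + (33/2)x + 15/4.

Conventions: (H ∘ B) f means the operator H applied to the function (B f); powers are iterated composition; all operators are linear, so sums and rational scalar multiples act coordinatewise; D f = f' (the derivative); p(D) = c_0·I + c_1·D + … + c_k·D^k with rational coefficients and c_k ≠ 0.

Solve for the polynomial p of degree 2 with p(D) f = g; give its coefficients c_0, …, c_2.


c_0 = 1, c_1 = -1/2, c_2 = -3/2

D^0 f = -(3/2)x^3 - (3/2)x^2 + (3/2)x
D^1 f = -(9/2)x^2 - 3x + 3/2
D^2 f = -9x - 3
matching coefficients of g against c_0 f + c_1 Df + … from the top degree down determines the c_i
solution: c_0 = 1, c_1 = -1/2, c_2 = -3/2


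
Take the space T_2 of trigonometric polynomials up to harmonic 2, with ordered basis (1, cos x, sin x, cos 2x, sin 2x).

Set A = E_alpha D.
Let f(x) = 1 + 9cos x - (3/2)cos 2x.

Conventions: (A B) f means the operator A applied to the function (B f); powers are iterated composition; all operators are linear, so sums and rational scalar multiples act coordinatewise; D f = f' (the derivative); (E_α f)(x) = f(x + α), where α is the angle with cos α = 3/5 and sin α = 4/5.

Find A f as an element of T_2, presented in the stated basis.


the image equals g(x) = -(36/5)cos x - (27/5)sin x + (72/25)cos 2x - (21/25)sin 2x

D f = -9sin x + 3sin 2x
E_alpha D f = -(36/5)cos x - (27/5)sin x + (72/25)cos 2x - (21/25)sin 2x


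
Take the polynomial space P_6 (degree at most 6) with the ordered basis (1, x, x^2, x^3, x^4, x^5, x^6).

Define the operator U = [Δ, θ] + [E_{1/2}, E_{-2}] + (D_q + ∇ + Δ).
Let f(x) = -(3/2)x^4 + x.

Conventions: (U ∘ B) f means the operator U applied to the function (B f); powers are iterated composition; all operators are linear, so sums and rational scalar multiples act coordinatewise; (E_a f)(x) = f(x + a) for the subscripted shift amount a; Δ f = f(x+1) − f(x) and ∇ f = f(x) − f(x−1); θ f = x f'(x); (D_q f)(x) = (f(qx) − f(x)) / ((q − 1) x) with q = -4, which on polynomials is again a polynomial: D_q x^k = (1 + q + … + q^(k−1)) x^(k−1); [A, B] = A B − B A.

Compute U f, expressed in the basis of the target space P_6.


θ f = -6x^4 + x
Δ θ f = -24x^3 - 36x^2 - 24x - 5
Δ f = -6x^3 - 9x^2 - 6x - 1/2
θ Δ f = -18x^3 - 18x^2 - 6x
[Δ, θ] f = -6x^3 - 18x^2 - 18x - 5
E_{-2} f = -(3/2)x^4 + 12x^3 - 36x^2 + 49x - 26
E_{1/2} E_{-2} f = -(3/2)x^4 + 9x^3 - (81/4)x^2 + (85/4)x - 291/32
E_{1/2} f = -(3/2)x^4 - 3x^3 - (9/4)x^2 + (1/4)x + 13/32
E_{-2} E_{1/2} f = -(3/2)x^4 + 9x^3 - (81/4)x^2 + (85/4)x - 291/32
[E_{1/2}, E_{-2}] f = 0
D_q f = (153/2)x^3 + 1
∇ f = -6x^3 + 9x^2 - 6x + 5/2
Δ f = -6x^3 - 9x^2 - 6x - 1/2
(D_q + ∇ + Δ) f = (129/2)x^3 - 12x + 3
([Δ, θ] + [E_{1/2}, E_{-2}] + (D_q + ∇ + Δ)) f = (117/2)x^3 - 18x^2 - 30x - 2

the result is g(x) = (117/2)x^3 - 18x^2 - 30x - 2


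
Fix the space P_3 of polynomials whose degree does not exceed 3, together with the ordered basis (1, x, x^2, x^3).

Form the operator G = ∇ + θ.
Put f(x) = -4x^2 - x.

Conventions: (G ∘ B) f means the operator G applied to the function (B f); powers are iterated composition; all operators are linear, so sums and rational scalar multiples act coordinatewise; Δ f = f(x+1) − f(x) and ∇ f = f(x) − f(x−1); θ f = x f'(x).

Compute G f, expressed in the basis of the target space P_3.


the image equals g(x) = -8x^2 - 9x + 3

∇ f = -8x + 3
θ f = -8x^2 - x
(∇ + θ) f = -8x^2 - 9x + 3


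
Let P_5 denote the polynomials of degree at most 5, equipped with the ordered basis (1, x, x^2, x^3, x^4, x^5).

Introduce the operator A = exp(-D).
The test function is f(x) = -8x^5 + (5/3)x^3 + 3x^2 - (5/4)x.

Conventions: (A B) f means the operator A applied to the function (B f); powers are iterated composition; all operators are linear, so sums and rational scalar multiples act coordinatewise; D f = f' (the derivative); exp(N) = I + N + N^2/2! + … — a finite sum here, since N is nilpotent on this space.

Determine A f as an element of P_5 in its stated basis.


order-1 term: 40x^4 - 5x^2 - 6x + 5/4
order-2 term: -80x^3 + 5x + 3
order-3 term: 80x^2 - 5/3
order-4 term: -40x
order-5 term: 8
the series for exp(-D) f terminates at order 5
exp(-D) f = -8x^5 + 40x^4 - (235/3)x^3 + 78x^2 - (169/4)x + 127/12

the image equals g(x) = -8x^5 + 40x^4 - (235/3)x^3 + 78x^2 - (169/4)x + 127/12


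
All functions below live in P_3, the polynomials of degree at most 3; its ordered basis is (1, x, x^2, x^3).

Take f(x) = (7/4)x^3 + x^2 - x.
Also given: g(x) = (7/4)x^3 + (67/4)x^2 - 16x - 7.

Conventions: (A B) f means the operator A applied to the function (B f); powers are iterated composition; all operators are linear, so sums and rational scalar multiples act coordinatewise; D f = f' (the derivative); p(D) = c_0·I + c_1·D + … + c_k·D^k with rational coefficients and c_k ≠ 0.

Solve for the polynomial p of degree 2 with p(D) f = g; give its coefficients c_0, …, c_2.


D^0 f = (7/4)x^3 + x^2 - x
D^1 f = (21/4)x^2 + 2x - 1
D^2 f = (21/2)x + 2
matching coefficients of g against c_0 f + c_1 Df + … from the top degree down determines the c_i
solution: c_0 = 1, c_1 = 3, c_2 = -2

c_0 = 1, c_1 = 3, c_2 = -2


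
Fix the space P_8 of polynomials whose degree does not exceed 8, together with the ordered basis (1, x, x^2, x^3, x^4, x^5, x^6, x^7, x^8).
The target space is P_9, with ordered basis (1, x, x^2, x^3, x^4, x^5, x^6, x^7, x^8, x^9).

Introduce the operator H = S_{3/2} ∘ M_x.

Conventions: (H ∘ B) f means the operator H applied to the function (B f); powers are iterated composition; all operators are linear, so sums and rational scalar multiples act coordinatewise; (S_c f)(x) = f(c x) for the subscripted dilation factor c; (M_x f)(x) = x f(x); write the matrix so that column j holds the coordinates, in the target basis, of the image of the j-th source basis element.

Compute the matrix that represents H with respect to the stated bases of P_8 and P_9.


image of 1: (3/2)x
image of x: (9/4)x^2
image of x^2: (27/8)x^3
image of x^3: (81/16)x^4
image of x^4: (243/32)x^5
image of x^5: (729/64)x^6
image of x^6: (2187/128)x^7
image of x^7: (6561/256)x^8
image of x^8: (19683/512)x^9
each image's coordinates form column j of the matrix

the matrix is [[0, 0, 0, 0, 0, 0, 0, 0, 0]; [3/2, 0, 0, 0, 0, 0, 0, 0, 0]; [0, 9/4, 0, 0, 0, 0, 0, 0, 0]; [0, 0, 27/8, 0, 0, 0, 0, 0, 0]; [0, 0, 0, 81/16, 0, 0, 0, 0, 0]; [0, 0, 0, 0, 243/32, 0, 0, 0, 0]; [0, 0, 0, 0, 0, 729/64, 0, 0, 0]; [0, 0, 0, 0, 0, 0, 2187/128, 0, 0]; [0, 0, 0, 0, 0, 0, 0, 6561/256, 0]; [0, 0, 0, 0, 0, 0, 0, 0, 19683/512]] (rows listed top to bottom)


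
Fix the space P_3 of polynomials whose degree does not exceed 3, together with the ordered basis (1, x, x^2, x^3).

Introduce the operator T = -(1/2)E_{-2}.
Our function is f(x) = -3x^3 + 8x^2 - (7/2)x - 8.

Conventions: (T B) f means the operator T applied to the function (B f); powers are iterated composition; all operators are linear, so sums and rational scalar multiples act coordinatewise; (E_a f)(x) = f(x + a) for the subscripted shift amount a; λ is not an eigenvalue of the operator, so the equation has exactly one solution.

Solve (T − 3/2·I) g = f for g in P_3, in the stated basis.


write g with unknown coordinates in the stated basis and equate coefficients in (T − 3/2·I) g = f
solving from the highest basis element down gives g = (3/2)x^3 - (7/4)x^2 - (9/2)x + 13/2
check: T g = -(3/4)x^3 + (43/8)x^2 - (41/4)x + 7/4
so T g − 3/2·g = -3x^3 + 8x^2 - (7/2)x - 8 = f ✓

g(x) = (3/2)x^3 - (7/4)x^2 - (9/2)x + 13/2


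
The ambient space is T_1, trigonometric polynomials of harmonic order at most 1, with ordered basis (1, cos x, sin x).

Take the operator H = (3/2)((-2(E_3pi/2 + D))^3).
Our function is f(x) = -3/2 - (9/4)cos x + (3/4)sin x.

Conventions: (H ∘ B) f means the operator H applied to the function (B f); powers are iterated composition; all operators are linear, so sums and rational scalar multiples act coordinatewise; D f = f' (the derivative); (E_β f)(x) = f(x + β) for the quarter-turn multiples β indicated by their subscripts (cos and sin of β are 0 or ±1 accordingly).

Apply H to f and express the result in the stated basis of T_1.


E_3pi/2 f = -3/2 - (3/4)cos x - (9/4)sin x
D f = (3/4)cos x + (9/4)sin x
(E_3pi/2 + D) f = -3/2
(-2(E_3pi/2 + D)) f = 3
E_3pi/2 (-2(E_3pi/2 + D)) f = 3
D (-2(E_3pi/2 + D)) f = 0
(E_3pi/2 + D) (-2(E_3pi/2 + D)) f = 3
(-2(E_3pi/2 + D)) (-2(E_3pi/2 + D)) f = -6
E_3pi/2 (-2(E_3pi/2 + D)) (-2(E_3pi/2 + D)) f = -6
D (-2(E_3pi/2 + D)) (-2(E_3pi/2 + D)) f = 0
(E_3pi/2 + D) (-2(E_3pi/2 + D)) (-2(E_3pi/2 + D)) f = -6
(-2(E_3pi/2 + D)) (-2(E_3pi/2 + D)) (-2(E_3pi/2 + D)) f = 12
((3/2)((-2(E_3pi/2 + D))^3)) f = 18

the image equals g(x) = 18


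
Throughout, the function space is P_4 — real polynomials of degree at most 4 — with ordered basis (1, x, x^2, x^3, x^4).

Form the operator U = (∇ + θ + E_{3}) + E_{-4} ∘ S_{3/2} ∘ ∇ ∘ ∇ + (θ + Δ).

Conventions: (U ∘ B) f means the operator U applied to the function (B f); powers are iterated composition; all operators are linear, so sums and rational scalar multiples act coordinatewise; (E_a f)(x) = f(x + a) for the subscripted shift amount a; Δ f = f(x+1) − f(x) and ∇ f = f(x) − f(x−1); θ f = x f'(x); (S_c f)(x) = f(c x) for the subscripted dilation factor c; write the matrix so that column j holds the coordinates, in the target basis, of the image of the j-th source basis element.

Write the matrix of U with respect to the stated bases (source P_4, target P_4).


the matrix is [[1, 5, 11, -13, 671]; [0, 3, 10, 36, -136]; [0, 0, 5, 15, 81]; [0, 0, 0, 7, 20]; [0, 0, 0, 0, 9]] (rows listed top to bottom)

image of 1: 1
image of x: 3x + 5
image of x^2: 5x^2 + 10x + 11
image of x^3: 7x^3 + 15x^2 + 36x - 13
image of x^4: 9x^4 + 20x^3 + 81x^2 - 136x + 671
each image's coordinates form column j of the matrix


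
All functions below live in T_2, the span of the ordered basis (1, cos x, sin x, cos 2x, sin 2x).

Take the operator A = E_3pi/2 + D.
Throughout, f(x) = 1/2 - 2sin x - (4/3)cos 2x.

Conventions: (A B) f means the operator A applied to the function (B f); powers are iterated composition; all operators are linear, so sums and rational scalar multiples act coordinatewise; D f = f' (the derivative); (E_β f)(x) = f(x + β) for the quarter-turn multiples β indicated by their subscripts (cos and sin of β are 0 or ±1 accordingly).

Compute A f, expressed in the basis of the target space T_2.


the image equals g(x) = 1/2 + (4/3)cos 2x + (8/3)sin 2x

E_3pi/2 f = 1/2 + 2cos x + (4/3)cos 2x
D f = -2cos x + (8/3)sin 2x
(E_3pi/2 + D) f = 1/2 + (4/3)cos 2x + (8/3)sin 2x


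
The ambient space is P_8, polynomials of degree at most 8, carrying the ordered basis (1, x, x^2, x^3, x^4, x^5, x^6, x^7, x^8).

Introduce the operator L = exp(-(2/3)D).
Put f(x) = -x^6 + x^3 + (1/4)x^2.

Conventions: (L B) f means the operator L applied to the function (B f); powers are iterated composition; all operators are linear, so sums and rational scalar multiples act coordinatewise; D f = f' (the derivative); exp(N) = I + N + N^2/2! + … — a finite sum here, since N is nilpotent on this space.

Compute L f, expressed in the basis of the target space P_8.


order-1 term: 4x^5 - 2x^2 - (1/3)x
order-2 term: -(20/3)x^4 + (4/3)x + 1/9
order-3 term: (160/27)x^3 - 8/27
order-4 term: -(80/27)x^2
order-5 term: (64/81)x
order-6 term: -64/729
the series for exp(-(2/3)D) f terminates at order 6
exp(-(2/3)D) f = -x^6 + 4x^5 - (20/3)x^4 + (187/27)x^3 - (509/108)x^2 + (145/81)x - 199/729

the image equals g(x) = -x^6 + 4x^5 - (20/3)x^4 + (187/27)x^3 - (509/108)x^2 + (145/81)x - 199/729


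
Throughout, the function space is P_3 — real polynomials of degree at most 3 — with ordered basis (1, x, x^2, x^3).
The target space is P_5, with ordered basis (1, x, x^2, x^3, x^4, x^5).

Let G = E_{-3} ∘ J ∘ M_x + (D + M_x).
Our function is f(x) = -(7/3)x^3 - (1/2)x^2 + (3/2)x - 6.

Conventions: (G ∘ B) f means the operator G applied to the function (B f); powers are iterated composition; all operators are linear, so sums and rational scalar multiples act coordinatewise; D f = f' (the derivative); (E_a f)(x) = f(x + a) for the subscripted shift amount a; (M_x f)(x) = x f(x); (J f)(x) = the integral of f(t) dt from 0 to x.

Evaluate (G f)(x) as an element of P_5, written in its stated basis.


M_x f = -(7/3)x^4 - (1/2)x^3 + (3/2)x^2 - 6x
J M_x f = -(7/15)x^5 - (1/8)x^4 + (1/2)x^3 - 3x^2
E_{-3} J M_x f = -(7/15)x^5 + (55/8)x^4 - 40x^3 + (447/4)x^2 - 144x + 2511/40
D f = -7x^2 - x + 3/2
M_x f = -(7/3)x^4 - (1/2)x^3 + (3/2)x^2 - 6x
(D + M_x) f = -(7/3)x^4 - (1/2)x^3 - (11/2)x^2 - 7x + 3/2
(E_{-3} ∘ J ∘ M_x + (D + M_x)) f = -(7/15)x^5 + (109/24)x^4 - (81/2)x^3 + (425/4)x^2 - 151x + 2571/40

the image equals g(x) = -(7/15)x^5 + (109/24)x^4 - (81/2)x^3 + (425/4)x^2 - 151x + 2571/40


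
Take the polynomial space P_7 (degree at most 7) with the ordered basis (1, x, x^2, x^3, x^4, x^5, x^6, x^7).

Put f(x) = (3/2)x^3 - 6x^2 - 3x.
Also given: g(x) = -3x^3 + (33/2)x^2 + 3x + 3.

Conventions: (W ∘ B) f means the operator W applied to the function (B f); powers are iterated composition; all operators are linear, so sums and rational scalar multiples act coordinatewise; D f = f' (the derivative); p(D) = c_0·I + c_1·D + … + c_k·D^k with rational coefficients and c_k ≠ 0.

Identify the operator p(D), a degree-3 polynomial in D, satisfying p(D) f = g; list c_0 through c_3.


D^0 f = (3/2)x^3 - 6x^2 - 3x
D^1 f = (9/2)x^2 - 12x - 3
D^2 f = 9x - 12
D^3 f = 9
matching coefficients of g against c_0 f + c_1 Df + … from the top degree down determines the c_i
solution: c_0 = -2, c_1 = 1, c_2 = 1, c_3 = 2

p(D) = -2·I + D + D^2 + 2·D^3, i.e. c_0 = -2, c_1 = 1, c_2 = 1, c_3 = 2


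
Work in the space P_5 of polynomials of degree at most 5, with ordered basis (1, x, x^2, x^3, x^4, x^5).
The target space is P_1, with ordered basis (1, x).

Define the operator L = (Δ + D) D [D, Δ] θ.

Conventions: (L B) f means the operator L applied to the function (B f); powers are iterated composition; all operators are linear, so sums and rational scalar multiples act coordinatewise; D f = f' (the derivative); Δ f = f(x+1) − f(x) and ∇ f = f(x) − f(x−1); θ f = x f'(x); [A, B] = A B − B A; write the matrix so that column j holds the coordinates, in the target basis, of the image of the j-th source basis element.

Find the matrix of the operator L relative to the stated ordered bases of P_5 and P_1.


image of 1: 0
image of x: 0
image of x^2: 0
image of x^3: 0
image of x^4: 0
image of x^5: 0
each image's coordinates form column j of the matrix

the matrix is [[0, 0, 0, 0, 0, 0]; [0, 0, 0, 0, 0, 0]] (rows listed top to bottom)


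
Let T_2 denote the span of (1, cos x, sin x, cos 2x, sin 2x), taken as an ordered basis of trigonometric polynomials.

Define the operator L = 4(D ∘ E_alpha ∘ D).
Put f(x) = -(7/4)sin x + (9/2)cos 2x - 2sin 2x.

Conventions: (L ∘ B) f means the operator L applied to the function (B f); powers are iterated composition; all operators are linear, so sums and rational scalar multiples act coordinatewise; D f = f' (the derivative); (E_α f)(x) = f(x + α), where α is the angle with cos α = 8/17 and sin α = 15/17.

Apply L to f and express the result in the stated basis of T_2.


D f = -(7/4)cos x - 4cos 2x - 9sin 2x
E_alpha D f = -(14/17)cos x + (105/68)sin x - (1516/289)cos 2x + (2409/289)sin 2x
D E_alpha D f = (105/68)cos x + (14/17)sin x + (4818/289)cos 2x + (3032/289)sin 2x
(4(D ∘ E_alpha ∘ D)) f = (105/17)cos x + (56/17)sin x + (19272/289)cos 2x + (12128/289)sin 2x

the image equals g(x) = (105/17)cos x + (56/17)sin x + (19272/289)cos 2x + (12128/289)sin 2x


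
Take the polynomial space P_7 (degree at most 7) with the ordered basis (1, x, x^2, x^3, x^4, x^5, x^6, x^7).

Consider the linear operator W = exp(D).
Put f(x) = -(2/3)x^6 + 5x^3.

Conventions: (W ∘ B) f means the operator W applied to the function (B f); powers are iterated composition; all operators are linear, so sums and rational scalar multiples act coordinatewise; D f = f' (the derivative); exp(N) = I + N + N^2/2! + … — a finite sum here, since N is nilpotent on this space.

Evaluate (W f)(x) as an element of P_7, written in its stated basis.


order-1 term: -4x^5 + 15x^2
order-2 term: -10x^4 + 15x
order-3 term: -(40/3)x^3 + 5
order-4 term: -10x^2
order-5 term: -4x
order-6 term: -2/3
the series for exp(D) f terminates at order 6
exp(D) f = -(2/3)x^6 - 4x^5 - 10x^4 - (25/3)x^3 + 5x^2 + 11x + 13/3

g(x) = -(2/3)x^6 - 4x^5 - 10x^4 - (25/3)x^3 + 5x^2 + 11x + 13/3


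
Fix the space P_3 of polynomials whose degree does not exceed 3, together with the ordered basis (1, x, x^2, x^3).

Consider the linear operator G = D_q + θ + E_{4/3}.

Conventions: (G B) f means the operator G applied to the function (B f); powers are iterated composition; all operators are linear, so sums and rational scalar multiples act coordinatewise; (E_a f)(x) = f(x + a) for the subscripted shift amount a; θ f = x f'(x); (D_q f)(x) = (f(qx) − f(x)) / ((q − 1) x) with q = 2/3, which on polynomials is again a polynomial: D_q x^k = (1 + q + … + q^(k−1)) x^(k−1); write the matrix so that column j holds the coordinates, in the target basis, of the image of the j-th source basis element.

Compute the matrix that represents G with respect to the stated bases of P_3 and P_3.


the matrix is [[1, 7/3, 16/9, 64/27]; [0, 2, 13/3, 16/3]; [0, 0, 3, 55/9]; [0, 0, 0, 4]] (rows listed top to bottom)

image of 1: 1
image of x: 2x + 7/3
image of x^2: 3x^2 + (13/3)x + 16/9
image of x^3: 4x^3 + (55/9)x^2 + (16/3)x + 64/27
each image's coordinates form column j of the matrix


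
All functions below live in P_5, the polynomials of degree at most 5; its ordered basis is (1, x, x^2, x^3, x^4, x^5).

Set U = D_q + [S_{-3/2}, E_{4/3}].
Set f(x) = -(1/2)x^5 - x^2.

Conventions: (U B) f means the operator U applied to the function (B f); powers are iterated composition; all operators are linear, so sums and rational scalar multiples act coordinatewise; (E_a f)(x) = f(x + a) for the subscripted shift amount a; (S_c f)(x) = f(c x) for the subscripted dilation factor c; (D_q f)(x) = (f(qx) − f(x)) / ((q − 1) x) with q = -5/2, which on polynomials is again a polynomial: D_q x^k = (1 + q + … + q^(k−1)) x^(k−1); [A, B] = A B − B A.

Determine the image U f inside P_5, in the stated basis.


D_q f = -(451/32)x^4 + (3/2)x
E_{4/3} f = -(1/2)x^5 - (10/3)x^4 - (80/9)x^3 - (347/27)x^2 - (856/81)x - 944/243
S_{-3/2} E_{4/3} f = (243/64)x^5 - (135/8)x^4 + 30x^3 - (347/12)x^2 + (428/27)x - 944/243
S_{-3/2} f = (243/64)x^5 - (9/4)x^2
E_{4/3} S_{-3/2} f = (243/64)x^5 + (405/16)x^4 + (135/2)x^3 + (351/4)x^2 + 54x + 12
[S_{-3/2}, E_{4/3}] f = -(675/16)x^4 - (75/2)x^3 - (350/3)x^2 - (1030/27)x - 3860/243
(D_q + [S_{-3/2}, E_{4/3}]) f = -(1801/32)x^4 - (75/2)x^3 - (350/3)x^2 - (1979/54)x - 3860/243

the result is g(x) = -(1801/32)x^4 - (75/2)x^3 - (350/3)x^2 - (1979/54)x - 3860/243


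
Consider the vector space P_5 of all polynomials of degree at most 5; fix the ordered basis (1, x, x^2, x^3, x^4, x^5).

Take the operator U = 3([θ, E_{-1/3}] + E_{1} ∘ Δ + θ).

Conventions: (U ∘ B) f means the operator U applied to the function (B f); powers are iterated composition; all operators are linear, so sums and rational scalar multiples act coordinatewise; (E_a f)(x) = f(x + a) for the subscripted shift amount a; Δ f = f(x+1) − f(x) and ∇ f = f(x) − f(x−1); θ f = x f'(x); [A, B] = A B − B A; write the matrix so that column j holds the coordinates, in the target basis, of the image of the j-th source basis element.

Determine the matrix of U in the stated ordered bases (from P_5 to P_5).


the matrix is [[0, 4, 25/3, 64/3, 1211/27, 7538/81]; [0, 3, 8, 25, 256/3, 6055/27]; [0, 0, 6, 12, 50, 640/3]; [0, 0, 0, 9, 16, 250/3]; [0, 0, 0, 0, 12, 20]; [0, 0, 0, 0, 0, 15]] (rows listed top to bottom)

image of 1: 0
image of x: 3x + 4
image of x^2: 6x^2 + 8x + 25/3
image of x^3: 9x^3 + 12x^2 + 25x + 64/3
image of x^4: 12x^4 + 16x^3 + 50x^2 + (256/3)x + 1211/27
image of x^5: 15x^5 + 20x^4 + (250/3)x^3 + (640/3)x^2 + (6055/27)x + 7538/81
each image's coordinates form column j of the matrix


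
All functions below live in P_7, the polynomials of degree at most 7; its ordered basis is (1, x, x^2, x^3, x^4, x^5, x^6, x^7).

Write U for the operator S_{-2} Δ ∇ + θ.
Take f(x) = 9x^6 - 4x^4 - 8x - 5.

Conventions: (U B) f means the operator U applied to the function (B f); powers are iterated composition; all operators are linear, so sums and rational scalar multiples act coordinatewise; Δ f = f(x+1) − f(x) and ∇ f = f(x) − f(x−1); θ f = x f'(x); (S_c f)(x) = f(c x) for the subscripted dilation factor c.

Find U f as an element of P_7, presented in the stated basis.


g(x) = 54x^6 + 4304x^4 + 888x^2 - 8x + 10

∇ f = 54x^5 - 135x^4 + 164x^3 - 111x^2 + 38x - 13
Δ ∇ f = 270x^4 + 222x^2 + 10
S_{-2} Δ ∇ f = 4320x^4 + 888x^2 + 10
θ f = 54x^6 - 16x^4 - 8x
(S_{-2} Δ ∇ + θ) f = 54x^6 + 4304x^4 + 888x^2 - 8x + 10
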